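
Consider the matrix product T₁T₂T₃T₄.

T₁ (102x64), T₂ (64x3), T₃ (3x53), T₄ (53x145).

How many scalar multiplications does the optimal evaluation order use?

87009

Adjacent pairs: T₁T₂ = 102·64·3 = 19584; T₂T₃ = 64·3·53 = 10176; T₃T₄ = 3·53·145 = 23055.
Length 3: T₁..T₃: k=1: 0+10176+102·64·53=356160; k=2: 19584+0+102·3·53=35802 → min 35802 | T₂..T₄: k=2: 0+23055+64·3·145=50895; k=3: 10176+0+64·53·145=502016 → min 50895.
Length 4: T₁..T₄: k=1: 0+50895+102·64·145=997455; k=2: 19584+23055+102·3·145=87009; k=3: 35802+0+102·53·145=819672 → min 87009.
Optimal order: ((T₁T₂)(T₃T₄)) with cost 87009.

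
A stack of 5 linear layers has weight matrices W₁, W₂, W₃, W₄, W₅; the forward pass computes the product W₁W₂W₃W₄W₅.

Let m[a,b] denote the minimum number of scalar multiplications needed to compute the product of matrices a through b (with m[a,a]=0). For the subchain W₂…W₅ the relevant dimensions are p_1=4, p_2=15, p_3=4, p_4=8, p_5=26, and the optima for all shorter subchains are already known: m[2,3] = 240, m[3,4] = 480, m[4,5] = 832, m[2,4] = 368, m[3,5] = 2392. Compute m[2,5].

m[2,5] = min over k∈[2,4] of m[2,k]+m[k+1,5]+p_{1}·p_k·p_{5}.
k=2: 0 + 2392 + 4·15·26 = 3952; k=3: 240 + 832 + 4·4·26 = 1488; k=4: 368 + 0 + 4·8·26 = 1200.
Minimum: 1200 at k=4.

1200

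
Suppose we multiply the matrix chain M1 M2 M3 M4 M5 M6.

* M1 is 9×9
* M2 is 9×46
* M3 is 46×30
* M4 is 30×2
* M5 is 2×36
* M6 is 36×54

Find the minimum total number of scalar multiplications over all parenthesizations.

8610

Adjacent pairs: M1M2 = 9·9·46 = 3726; M2M3 = 9·46·30 = 12420; M3M4 = 46·30·2 = 2760; M4M5 = 30·2·36 = 2160; M5M6 = 2·36·54 = 3888.
Length 3: M1..M3: k=1: 0+12420+9·9·30=14850; k=2: 3726+0+9·46·30=16146 → min 14850 | M2..M4: k=2: 0+2760+9·46·2=3588; k=3: 12420+0+9·30·2=12960 → min 3588 | M3..M5: k=3: 0+2160+46·30·36=51840; k=4: 2760+0+46·2·36=6072 → min 6072 | M4..M6: k=4: 0+3888+30·2·54=7128; k=5: 2160+0+30·36·54=60480 → min 7128.
Length 4: M1..M4: k=1: 0+3588+9·9·2=3750; k=2: 3726+2760+9·46·2=7314; k=3: 14850+0+9·30·2=15390 → min 3750 | M2..M5: k=2: 0+6072+9·46·36=20976; k=3: 12420+2160+9·30·36=24300; k=4: 3588+0+9·2·36=4236 → min 4236 | M3..M6: k=3: 0+7128+46·30·54=81648; k=4: 2760+3888+46·2·54=11616; k=5: 6072+0+46·36·54=95496 → min 11616.
Length 5: M1..M5: k=1: 0+4236+9·9·36=7152; k=2: 3726+6072+9·46·36=24702; k=3: 14850+2160+9·30·36=26730; k=4: 3750+0+9·2·36=4398 → min 4398 | M2..M6: k=2: 0+11616+9·46·54=33972; k=3: 12420+7128+9·30·54=34128; k=4: 3588+3888+9·2·54=8448; k=5: 4236+0+9·36·54=21732 → min 8448.
Length 6: M1..M6: k=1: 0+8448+9·9·54=12822; k=2: 3726+11616+9·46·54=37698; k=3: 14850+7128+9·30·54=36558; k=4: 3750+3888+9·2·54=8610; k=5: 4398+0+9·36·54=21894 → min 8610.
Optimal order: ((M1 (M2 (M3 M4))) (M5 M6)) with cost 8610.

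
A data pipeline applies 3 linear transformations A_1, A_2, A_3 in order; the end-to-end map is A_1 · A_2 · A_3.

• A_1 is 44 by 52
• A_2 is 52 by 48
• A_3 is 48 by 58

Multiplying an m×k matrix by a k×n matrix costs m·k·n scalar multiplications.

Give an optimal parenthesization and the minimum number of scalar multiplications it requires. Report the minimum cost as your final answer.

232320

(A_1 · (A_2 · A_3)): cost 277472.
((A_1 · A_2) · A_3): cost 232320.
Optimal: ((A_1 · A_2) · A_3) with cost 232320.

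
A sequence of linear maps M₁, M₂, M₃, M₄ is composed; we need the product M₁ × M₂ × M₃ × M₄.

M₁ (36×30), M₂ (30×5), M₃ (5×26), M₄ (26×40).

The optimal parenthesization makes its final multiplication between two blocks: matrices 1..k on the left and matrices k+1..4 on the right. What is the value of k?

2

Adjacent pairs: M₁M₂ = 36·30·5 = 5400; M₂M₃ = 30·5·26 = 3900; M₃M₄ = 5·26·40 = 5200.
Length 3: M₁..M₃: k=1: 0+3900+36·30·26=31980; k=2: 5400+0+36·5·26=10080 → min 10080 | M₂..M₄: k=2: 0+5200+30·5·40=11200; k=3: 3900+0+30·26·40=35100 → min 11200.
Top-level splits: k=1: (M₁..M₁)·(M₂..M₄) → 0+11200+36·30·40 = 54400; k=2: (M₁..M₂)·(M₃..M₄) → 5400+5200+36·5·40 = 17800; k=3: (M₁..M₃)·(M₄..M₄) → 10080+0+36·26·40 = 47520.
Best split is after M₂, i.e. k = 2.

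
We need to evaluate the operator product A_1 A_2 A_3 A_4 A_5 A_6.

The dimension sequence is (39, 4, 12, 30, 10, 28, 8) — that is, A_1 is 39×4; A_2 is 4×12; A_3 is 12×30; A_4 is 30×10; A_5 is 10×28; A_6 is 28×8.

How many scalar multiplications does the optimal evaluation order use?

5904

Adjacent pairs: A_1A_2 = 39·4·12 = 1872; A_2A_3 = 4·12·30 = 1440; A_3A_4 = 12·30·10 = 3600; A_4A_5 = 30·10·28 = 8400; A_5A_6 = 10·28·8 = 2240.
Length 3: A_1..A_3: k=1: 0+1440+39·4·30=6120; k=2: 1872+0+39·12·30=15912 → min 6120 | A_2..A_4: k=2: 0+3600+4·12·10=4080; k=3: 1440+0+4·30·10=2640 → min 2640 | A_3..A_5: k=3: 0+8400+12·30·28=18480; k=4: 3600+0+12·10·28=6960 → min 6960 | A_4..A_6: k=4: 0+2240+30·10·8=4640; k=5: 8400+0+30·28·8=15120 → min 4640.
Length 4: A_1..A_4: k=1: 0+2640+39·4·10=4200; k=2: 1872+3600+39·12·10=10152; k=3: 6120+0+39·30·10=17820 → min 4200 | A_2..A_5: k=2: 0+6960+4·12·28=8304; k=3: 1440+8400+4·30·28=13200; k=4: 2640+0+4·10·28=3760 → min 3760 | A_3..A_6: k=3: 0+4640+12·30·8=7520; k=4: 3600+2240+12·10·8=6800; k=5: 6960+0+12·28·8=9648 → min 6800.
Length 5: A_1..A_5: k=1: 0+3760+39·4·28=8128; k=2: 1872+6960+39·12·28=21936; k=3: 6120+8400+39·30·28=47280; k=4: 4200+0+39·10·28=15120 → min 8128 | A_2..A_6: k=2: 0+6800+4·12·8=7184; k=3: 1440+4640+4·30·8=7040; k=4: 2640+2240+4·10·8=5200; k=5: 3760+0+4·28·8=4656 → min 4656.
Length 6: A_1..A_6: k=1: 0+4656+39·4·8=5904; k=2: 1872+6800+39·12·8=12416; k=3: 6120+4640+39·30·8=20120; k=4: 4200+2240+39·10·8=9560; k=5: 8128+0+39·28·8=16864 → min 5904.
Optimal order: (A_1 ((((A_2 A_3) A_4) A_5) A_6)) with cost 5904.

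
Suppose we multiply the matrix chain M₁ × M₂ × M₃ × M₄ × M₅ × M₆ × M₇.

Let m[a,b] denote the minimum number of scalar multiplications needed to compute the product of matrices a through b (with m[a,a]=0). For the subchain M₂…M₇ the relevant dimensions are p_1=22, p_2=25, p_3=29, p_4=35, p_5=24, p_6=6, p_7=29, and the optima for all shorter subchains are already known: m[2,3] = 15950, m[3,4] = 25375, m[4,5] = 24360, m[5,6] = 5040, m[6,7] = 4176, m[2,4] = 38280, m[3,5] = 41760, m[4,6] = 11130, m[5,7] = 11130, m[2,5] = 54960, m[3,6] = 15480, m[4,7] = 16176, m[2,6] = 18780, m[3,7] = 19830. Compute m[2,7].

22608

m[2,7] = min over k∈[2,6] of m[2,k]+m[k+1,7]+p_{1}·p_k·p_{7}.
k=2: 0 + 19830 + 22·25·29 = 35780; k=3: 15950 + 16176 + 22·29·29 = 50628; k=4: 38280 + 11130 + 22·35·29 = 71740; k=5: 54960 + 4176 + 22·24·29 = 74448; k=6: 18780 + 0 + 22·6·29 = 22608.
Minimum: 22608 at k=6.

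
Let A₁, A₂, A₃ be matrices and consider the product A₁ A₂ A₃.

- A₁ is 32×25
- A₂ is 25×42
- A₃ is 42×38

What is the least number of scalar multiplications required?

70300

Order (A₁ (A₂ A₃)): (A₂ A₃): 25×42 by 42×38 → 25×38, cost 25·42·38 = 39900; (A₁ (A₂ A₃)): 32×25 by 25×38 → 32×38, cost 32·25·38 = 30400; cumulative 70300. Total 70300.
Order ((A₁ A₂) A₃): (A₁ A₂): 32×25 by 25×42 → 32×42, cost 32·25·42 = 33600; ((A₁ A₂) A₃): 32×42 by 42×38 → 32×38, cost 32·42·38 = 51072; cumulative 84672. Total 84672.
Minimum: 70300.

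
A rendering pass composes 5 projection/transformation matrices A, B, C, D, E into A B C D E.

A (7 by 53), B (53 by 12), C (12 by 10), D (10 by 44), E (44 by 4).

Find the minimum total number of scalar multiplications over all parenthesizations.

6268

Adjacent pairs: AB = 7·53·12 = 4452; BC = 53·12·10 = 6360; CD = 12·10·44 = 5280; DE = 10·44·4 = 1760.
Length 3: A..C: k=1: 0+6360+7·53·10=10070; k=2: 4452+0+7·12·10=5292 → min 5292 | B..D: k=2: 0+5280+53·12·44=33264; k=3: 6360+0+53·10·44=29680 → min 29680 | C..E: k=3: 0+1760+12·10·4=2240; k=4: 5280+0+12·44·4=7392 → min 2240.
Length 4: A..D: k=1: 0+29680+7·53·44=46004; k=2: 4452+5280+7·12·44=13428; k=3: 5292+0+7·10·44=8372 → min 8372 | B..E: k=2: 0+2240+53·12·4=4784; k=3: 6360+1760+53·10·4=10240; k=4: 29680+0+53·44·4=39008 → min 4784.
Length 5: A..E: k=1: 0+4784+7·53·4=6268; k=2: 4452+2240+7·12·4=7028; k=3: 5292+1760+7·10·4=7332; k=4: 8372+0+7·44·4=9604 → min 6268.
Optimal order: (A (B (C (D E)))) with cost 6268.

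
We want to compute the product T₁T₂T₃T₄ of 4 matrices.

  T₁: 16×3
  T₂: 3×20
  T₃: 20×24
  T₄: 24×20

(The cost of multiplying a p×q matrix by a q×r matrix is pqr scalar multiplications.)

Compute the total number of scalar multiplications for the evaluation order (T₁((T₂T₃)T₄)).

(T₂T₃): 3×20 by 20×24 → 3×24, cost 3·20·24 = 1440
((T₂T₃)T₄): 3×24 by 24×20 → 3×20, cost 3·24·20 = 1440; cumulative 2880
(T₁((T₂T₃)T₄)): 16×3 by 3×20 → 16×20, cost 16·3·20 = 960; cumulative 3840
Total: 3840 scalar multiplications.

3840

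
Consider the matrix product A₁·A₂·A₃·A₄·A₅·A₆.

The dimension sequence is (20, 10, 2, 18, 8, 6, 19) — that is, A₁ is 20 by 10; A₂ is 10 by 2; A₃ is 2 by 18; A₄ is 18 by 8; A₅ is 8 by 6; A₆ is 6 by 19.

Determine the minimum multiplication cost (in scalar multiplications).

1772

Adjacent pairs: A₁A₂ = 20·10·2 = 400; A₂A₃ = 10·2·18 = 360; A₃A₄ = 2·18·8 = 288; A₄A₅ = 18·8·6 = 864; A₅A₆ = 8·6·19 = 912.
Length 3: A₁..A₃: k=1: 0+360+20·10·18=3960; k=2: 400+0+20·2·18=1120 → min 1120 | A₂..A₄: k=2: 0+288+10·2·8=448; k=3: 360+0+10·18·8=1800 → min 448 | A₃..A₅: k=3: 0+864+2·18·6=1080; k=4: 288+0+2·8·6=384 → min 384 | A₄..A₆: k=4: 0+912+18·8·19=3648; k=5: 864+0+18·6·19=2916 → min 2916.
Length 4: A₁..A₄: k=1: 0+448+20·10·8=2048; k=2: 400+288+20·2·8=1008; k=3: 1120+0+20·18·8=4000 → min 1008 | A₂..A₅: k=2: 0+384+10·2·6=504; k=3: 360+864+10·18·6=2304; k=4: 448+0+10·8·6=928 → min 504 | A₃..A₆: k=3: 0+2916+2·18·19=3600; k=4: 288+912+2·8·19=1504; k=5: 384+0+2·6·19=612 → min 612.
Length 5: A₁..A₅: k=1: 0+504+20·10·6=1704; k=2: 400+384+20·2·6=1024; k=3: 1120+864+20·18·6=4144; k=4: 1008+0+20·8·6=1968 → min 1024 | A₂..A₆: k=2: 0+612+10·2·19=992; k=3: 360+2916+10·18·19=6696; k=4: 448+912+10·8·19=2880; k=5: 504+0+10·6·19=1644 → min 992.
Length 6: A₁..A₆: k=1: 0+992+20·10·19=4792; k=2: 400+612+20·2·19=1772; k=3: 1120+2916+20·18·19=10876; k=4: 1008+912+20·8·19=4960; k=5: 1024+0+20·6·19=3304 → min 1772.
Optimal order: ((A₁·A₂)·(((A₃·A₄)·A₅)·A₆)) with cost 1772.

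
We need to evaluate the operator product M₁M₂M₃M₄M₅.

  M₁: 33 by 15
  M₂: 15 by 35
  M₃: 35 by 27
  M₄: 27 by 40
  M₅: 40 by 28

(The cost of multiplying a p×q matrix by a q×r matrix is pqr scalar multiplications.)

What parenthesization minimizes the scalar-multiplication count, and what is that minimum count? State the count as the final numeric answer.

Adjacent pairs: M₁M₂ = 33·15·35 = 17325; M₂M₃ = 15·35·27 = 14175; M₃M₄ = 35·27·40 = 37800; M₄M₅ = 27·40·28 = 30240.
Length 3: M₁..M₃: k=1: 0+14175+33·15·27=27540; k=2: 17325+0+33·35·27=48510 → min 27540 | M₂..M₄: k=2: 0+37800+15·35·40=58800; k=3: 14175+0+15·27·40=30375 → min 30375 | M₃..M₅: k=3: 0+30240+35·27·28=56700; k=4: 37800+0+35·40·28=77000 → min 56700.
Length 4: M₁..M₄: k=1: 0+30375+33·15·40=50175; k=2: 17325+37800+33·35·40=101325; k=3: 27540+0+33·27·40=63180 → min 50175 | M₂..M₅: k=2: 0+56700+15·35·28=71400; k=3: 14175+30240+15·27·28=55755; k=4: 30375+0+15·40·28=47175 → min 47175.
Length 5: M₁..M₅: k=1: 0+47175+33·15·28=61035; k=2: 17325+56700+33·35·28=106365; k=3: 27540+30240+33·27·28=82728; k=4: 50175+0+33·40·28=87135 → min 61035.
Optimal parenthesization: (M₁(((M₂M₃)M₄)M₅)) with cost 61035.

61035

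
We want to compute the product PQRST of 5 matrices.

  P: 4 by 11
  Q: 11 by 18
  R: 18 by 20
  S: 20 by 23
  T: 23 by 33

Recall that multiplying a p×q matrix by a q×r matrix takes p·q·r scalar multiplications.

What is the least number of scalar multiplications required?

7108

Adjacent pairs: PQ = 4·11·18 = 792; QR = 11·18·20 = 3960; RS = 18·20·23 = 8280; ST = 20·23·33 = 15180.
Length 3: P..R: k=1: 0+3960+4·11·20=4840; k=2: 792+0+4·18·20=2232 → min 2232 | Q..S: k=2: 0+8280+11·18·23=12834; k=3: 3960+0+11·20·23=9020 → min 9020 | R..T: k=3: 0+15180+18·20·33=27060; k=4: 8280+0+18·23·33=21942 → min 21942.
Length 4: P..S: k=1: 0+9020+4·11·23=10032; k=2: 792+8280+4·18·23=10728; k=3: 2232+0+4·20·23=4072 → min 4072 | Q..T: k=2: 0+21942+11·18·33=28476; k=3: 3960+15180+11·20·33=26400; k=4: 9020+0+11·23·33=17369 → min 17369.
Length 5: P..T: k=1: 0+17369+4·11·33=18821; k=2: 792+21942+4·18·33=25110; k=3: 2232+15180+4·20·33=20052; k=4: 4072+0+4·23·33=7108 → min 7108.
Optimal order: ((((PQ)R)S)T) with cost 7108.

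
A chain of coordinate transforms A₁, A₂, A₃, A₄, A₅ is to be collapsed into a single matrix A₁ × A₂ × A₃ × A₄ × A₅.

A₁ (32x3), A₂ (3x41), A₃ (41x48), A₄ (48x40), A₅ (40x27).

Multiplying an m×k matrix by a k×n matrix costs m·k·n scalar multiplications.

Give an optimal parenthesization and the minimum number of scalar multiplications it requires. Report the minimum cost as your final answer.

17496

Adjacent pairs: A₁A₂ = 32·3·41 = 3936; A₂A₃ = 3·41·48 = 5904; A₃A₄ = 41·48·40 = 78720; A₄A₅ = 48·40·27 = 51840.
Length 3: A₁..A₃: k=1: 0+5904+32·3·48=10512; k=2: 3936+0+32·41·48=66912 → min 10512 | A₂..A₄: k=2: 0+78720+3·41·40=83640; k=3: 5904+0+3·48·40=11664 → min 11664 | A₃..A₅: k=3: 0+51840+41·48·27=104976; k=4: 78720+0+41·40·27=123000 → min 104976.
Length 4: A₁..A₄: k=1: 0+11664+32·3·40=15504; k=2: 3936+78720+32·41·40=135136; k=3: 10512+0+32·48·40=71952 → min 15504 | A₂..A₅: k=2: 0+104976+3·41·27=108297; k=3: 5904+51840+3·48·27=61632; k=4: 11664+0+3·40·27=14904 → min 14904.
Length 5: A₁..A₅: k=1: 0+14904+32·3·27=17496; k=2: 3936+104976+32·41·27=144336; k=3: 10512+51840+32·48·27=103824; k=4: 15504+0+32·40·27=50064 → min 17496.
Optimal parenthesization: (A₁ × (((A₂ × A₃) × A₄) × A₅)) with cost 17496.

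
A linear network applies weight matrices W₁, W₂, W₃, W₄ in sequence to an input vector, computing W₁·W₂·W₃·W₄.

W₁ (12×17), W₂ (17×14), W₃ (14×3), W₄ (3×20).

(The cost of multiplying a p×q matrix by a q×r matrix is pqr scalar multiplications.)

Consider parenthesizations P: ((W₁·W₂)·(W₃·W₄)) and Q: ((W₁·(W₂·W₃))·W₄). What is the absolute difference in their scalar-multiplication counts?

Order P = ((W₁·W₂)·(W₃·W₄)): (W₁·W₂): 12×17 by 17×14 → 12×14, cost 12·17·14 = 2856; (W₃·W₄): 14×3 by 3×20 → 14×20, cost 14·3·20 = 840; ((W₁·W₂)·(W₃·W₄)): 12×14 by 14×20 → 12×20, cost 12·14·20 = 3360; cumulative 7056. Total 7056.
Order Q = ((W₁·(W₂·W₃))·W₄): (W₂·W₃): 17×14 by 14×3 → 17×3, cost 17·14·3 = 714; (W₁·(W₂·W₃)): 12×17 by 17×3 → 12×3, cost 12·17·3 = 612; cumulative 1326; ((W₁·(W₂·W₃))·W₄): 12×3 by 3×20 → 12×20, cost 12·3·20 = 720; cumulative 2046. Total 2046.
Difference: |7056 − 2046| = 5010.

5010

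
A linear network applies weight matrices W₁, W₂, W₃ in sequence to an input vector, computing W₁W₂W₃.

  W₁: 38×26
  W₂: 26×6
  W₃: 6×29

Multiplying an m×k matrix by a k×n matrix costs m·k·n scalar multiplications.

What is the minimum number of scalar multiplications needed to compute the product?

Order (W₁(W₂W₃)): (W₂W₃): 26×6 by 6×29 → 26×29, cost 26·6·29 = 4524; (W₁(W₂W₃)): 38×26 by 26×29 → 38×29, cost 38·26·29 = 28652; cumulative 33176. Total 33176.
Order ((W₁W₂)W₃): (W₁W₂): 38×26 by 26×6 → 38×6, cost 38·26·6 = 5928; ((W₁W₂)W₃): 38×6 by 6×29 → 38×29, cost 38·6·29 = 6612; cumulative 12540. Total 12540.
Minimum: 12540.

12540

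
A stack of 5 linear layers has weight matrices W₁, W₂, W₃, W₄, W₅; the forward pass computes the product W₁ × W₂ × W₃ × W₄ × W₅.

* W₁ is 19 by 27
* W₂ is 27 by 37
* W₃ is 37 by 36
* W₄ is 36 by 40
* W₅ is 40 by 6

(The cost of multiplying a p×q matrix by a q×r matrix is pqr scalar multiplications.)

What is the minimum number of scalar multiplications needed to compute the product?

Adjacent pairs: W₁W₂ = 19·27·37 = 18981; W₂W₃ = 27·37·36 = 35964; W₃W₄ = 37·36·40 = 53280; W₄W₅ = 36·40·6 = 8640.
Length 3: W₁..W₃: k=1: 0+35964+19·27·36=54432; k=2: 18981+0+19·37·36=44289 → min 44289 | W₂..W₄: k=2: 0+53280+27·37·40=93240; k=3: 35964+0+27·36·40=74844 → min 74844 | W₃..W₅: k=3: 0+8640+37·36·6=16632; k=4: 53280+0+37·40·6=62160 → min 16632.
Length 4: W₁..W₄: k=1: 0+74844+19·27·40=95364; k=2: 18981+53280+19·37·40=100381; k=3: 44289+0+19·36·40=71649 → min 71649 | W₂..W₅: k=2: 0+16632+27·37·6=22626; k=3: 35964+8640+27·36·6=50436; k=4: 74844+0+27·40·6=81324 → min 22626.
Length 5: W₁..W₅: k=1: 0+22626+19·27·6=25704; k=2: 18981+16632+19·37·6=39831; k=3: 44289+8640+19·36·6=57033; k=4: 71649+0+19·40·6=76209 → min 25704.
Optimal order: (W₁ × (W₂ × (W₃ × (W₄ × W₅)))) with cost 25704.

25704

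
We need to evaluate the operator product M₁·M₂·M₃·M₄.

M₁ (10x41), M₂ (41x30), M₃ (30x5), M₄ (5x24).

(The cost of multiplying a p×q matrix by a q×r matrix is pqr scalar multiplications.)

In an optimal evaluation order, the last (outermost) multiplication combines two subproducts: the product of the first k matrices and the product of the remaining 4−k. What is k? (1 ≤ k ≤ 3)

3

Adjacent pairs: M₁M₂ = 10·41·30 = 12300; M₂M₃ = 41·30·5 = 6150; M₃M₄ = 30·5·24 = 3600.
Length 3: M₁..M₃: k=1: 0+6150+10·41·5=8200; k=2: 12300+0+10·30·5=13800 → min 8200 | M₂..M₄: k=2: 0+3600+41·30·24=33120; k=3: 6150+0+41·5·24=11070 → min 11070.
Top-level splits: k=1: (M₁..M₁)·(M₂..M₄) → 0+11070+10·41·24 = 20910; k=2: (M₁..M₂)·(M₃..M₄) → 12300+3600+10·30·24 = 23100; k=3: (M₁..M₃)·(M₄..M₄) → 8200+0+10·5·24 = 9400.
Best split is after M₃, i.e. k = 3.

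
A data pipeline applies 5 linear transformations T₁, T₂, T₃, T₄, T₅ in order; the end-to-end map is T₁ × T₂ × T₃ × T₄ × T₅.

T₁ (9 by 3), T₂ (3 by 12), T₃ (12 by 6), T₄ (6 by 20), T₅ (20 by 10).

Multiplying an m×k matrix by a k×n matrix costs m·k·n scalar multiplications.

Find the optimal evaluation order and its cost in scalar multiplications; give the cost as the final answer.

Adjacent pairs: T₁T₂ = 9·3·12 = 324; T₂T₃ = 3·12·6 = 216; T₃T₄ = 12·6·20 = 1440; T₄T₅ = 6·20·10 = 1200.
Length 3: T₁..T₃: k=1: 0+216+9·3·6=378; k=2: 324+0+9·12·6=972 → min 378 | T₂..T₄: k=2: 0+1440+3·12·20=2160; k=3: 216+0+3·6·20=576 → min 576 | T₃..T₅: k=3: 0+1200+12·6·10=1920; k=4: 1440+0+12·20·10=3840 → min 1920.
Length 4: T₁..T₄: k=1: 0+576+9·3·20=1116; k=2: 324+1440+9·12·20=3924; k=3: 378+0+9·6·20=1458 → min 1116 | T₂..T₅: k=2: 0+1920+3·12·10=2280; k=3: 216+1200+3·6·10=1596; k=4: 576+0+3·20·10=1176 → min 1176.
Length 5: T₁..T₅: k=1: 0+1176+9·3·10=1446; k=2: 324+1920+9·12·10=3324; k=3: 378+1200+9·6·10=2118; k=4: 1116+0+9·20·10=2916 → min 1446.
Optimal parenthesization: (T₁ × (((T₂ × T₃) × T₄) × T₅)) with cost 1446.

1446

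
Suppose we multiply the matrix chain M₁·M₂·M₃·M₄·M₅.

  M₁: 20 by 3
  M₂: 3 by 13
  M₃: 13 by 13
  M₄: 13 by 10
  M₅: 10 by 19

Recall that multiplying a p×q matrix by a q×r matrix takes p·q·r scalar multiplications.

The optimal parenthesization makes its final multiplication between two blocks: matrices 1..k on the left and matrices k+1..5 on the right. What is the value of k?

Adjacent pairs: M₁M₂ = 20·3·13 = 780; M₂M₃ = 3·13·13 = 507; M₃M₄ = 13·13·10 = 1690; M₄M₅ = 13·10·19 = 2470.
Length 3: M₁..M₃: k=1: 0+507+20·3·13=1287; k=2: 780+0+20·13·13=4160 → min 1287 | M₂..M₄: k=2: 0+1690+3·13·10=2080; k=3: 507+0+3·13·10=897 → min 897 | M₃..M₅: k=3: 0+2470+13·13·19=5681; k=4: 1690+0+13·10·19=4160 → min 4160.
Length 4: M₁..M₄: k=1: 0+897+20·3·10=1497; k=2: 780+1690+20·13·10=5070; k=3: 1287+0+20·13·10=3887 → min 1497 | M₂..M₅: k=2: 0+4160+3·13·19=4901; k=3: 507+2470+3·13·19=3718; k=4: 897+0+3·10·19=1467 → min 1467.
Top-level splits: k=1: (M₁..M₁)·(M₂..M₅) → 0+1467+20·3·19 = 2607; k=2: (M₁..M₂)·(M₃..M₅) → 780+4160+20·13·19 = 9880; k=3: (M₁..M₃)·(M₄..M₅) → 1287+2470+20·13·19 = 8697; k=4: (M₁..M₄)·(M₅..M₅) → 1497+0+20·10·19 = 5297.
Best split is after M₁, i.e. k = 1.

1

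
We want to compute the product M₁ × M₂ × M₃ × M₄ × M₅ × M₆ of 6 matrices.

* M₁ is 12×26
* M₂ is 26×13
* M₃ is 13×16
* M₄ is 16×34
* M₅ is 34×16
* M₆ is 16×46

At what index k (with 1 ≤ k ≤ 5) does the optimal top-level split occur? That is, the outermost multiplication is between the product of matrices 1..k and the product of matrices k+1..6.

5

Adjacent pairs: M₁M₂ = 12·26·13 = 4056; M₂M₃ = 26·13·16 = 5408; M₃M₄ = 13·16·34 = 7072; M₄M₅ = 16·34·16 = 8704; M₅M₆ = 34·16·46 = 25024.
Length 3: M₁..M₃: k=1: 0+5408+12·26·16=10400; k=2: 4056+0+12·13·16=6552 → min 6552 | M₂..M₄: k=2: 0+7072+26·13·34=18564; k=3: 5408+0+26·16·34=19552 → min 18564 | M₃..M₅: k=3: 0+8704+13·16·16=12032; k=4: 7072+0+13·34·16=14144 → min 12032 | M₄..M₆: k=4: 0+25024+16·34·46=50048; k=5: 8704+0+16·16·46=20480 → min 20480.
Length 4: M₁..M₄: k=1: 0+18564+12·26·34=29172; k=2: 4056+7072+12·13·34=16432; k=3: 6552+0+12·16·34=13080 → min 13080 | M₂..M₅: k=2: 0+12032+26·13·16=17440; k=3: 5408+8704+26·16·16=20768; k=4: 18564+0+26·34·16=32708 → min 17440 | M₃..M₆: k=3: 0+20480+13·16·46=30048; k=4: 7072+25024+13·34·46=52428; k=5: 12032+0+13·16·46=21600 → min 21600.
Length 5: M₁..M₅: k=1: 0+17440+12·26·16=22432; k=2: 4056+12032+12·13·16=18584; k=3: 6552+8704+12·16·16=18328; k=4: 13080+0+12·34·16=19608 → min 18328 | M₂..M₆: k=2: 0+21600+26·13·46=37148; k=3: 5408+20480+26·16·46=45024; k=4: 18564+25024+26·34·46=84252; k=5: 17440+0+26·16·46=36576 → min 36576.
Top-level splits: k=1: (M₁..M₁)·(M₂..M₆) → 0+36576+12·26·46 = 50928; k=2: (M₁..M₂)·(M₃..M₆) → 4056+21600+12·13·46 = 32832; k=3: (M₁..M₃)·(M₄..M₆) → 6552+20480+12·16·46 = 35864; k=4: (M₁..M₄)·(M₅..M₆) → 13080+25024+12·34·46 = 56872; k=5: (M₁..M₅)·(M₆..M₆) → 18328+0+12·16·46 = 27160.
Best split is after M₅, i.e. k = 5.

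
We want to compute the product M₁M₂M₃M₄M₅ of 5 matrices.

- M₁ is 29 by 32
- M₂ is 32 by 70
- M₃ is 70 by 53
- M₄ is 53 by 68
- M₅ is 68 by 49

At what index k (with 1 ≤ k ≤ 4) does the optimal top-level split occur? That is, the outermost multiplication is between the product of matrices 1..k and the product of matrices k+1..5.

Adjacent pairs: M₁M₂ = 29·32·70 = 64960; M₂M₃ = 32·70·53 = 118720; M₃M₄ = 70·53·68 = 252280; M₄M₅ = 53·68·49 = 176596.
Length 3: M₁..M₃: k=1: 0+118720+29·32·53=167904; k=2: 64960+0+29·70·53=172550 → min 167904 | M₂..M₄: k=2: 0+252280+32·70·68=404600; k=3: 118720+0+32·53·68=234048 → min 234048 | M₃..M₅: k=3: 0+176596+70·53·49=358386; k=4: 252280+0+70·68·49=485520 → min 358386.
Length 4: M₁..M₄: k=1: 0+234048+29·32·68=297152; k=2: 64960+252280+29·70·68=455280; k=3: 167904+0+29·53·68=272420 → min 272420 | M₂..M₅: k=2: 0+358386+32·70·49=468146; k=3: 118720+176596+32·53·49=378420; k=4: 234048+0+32·68·49=340672 → min 340672.
Top-level splits: k=1: (M₁..M₁)·(M₂..M₅) → 0+340672+29·32·49 = 386144; k=2: (M₁..M₂)·(M₃..M₅) → 64960+358386+29·70·49 = 522816; k=3: (M₁..M₃)·(M₄..M₅) → 167904+176596+29·53·49 = 419813; k=4: (M₁..M₄)·(M₅..M₅) → 272420+0+29·68·49 = 369048.
Best split is after M₄, i.e. k = 4.

4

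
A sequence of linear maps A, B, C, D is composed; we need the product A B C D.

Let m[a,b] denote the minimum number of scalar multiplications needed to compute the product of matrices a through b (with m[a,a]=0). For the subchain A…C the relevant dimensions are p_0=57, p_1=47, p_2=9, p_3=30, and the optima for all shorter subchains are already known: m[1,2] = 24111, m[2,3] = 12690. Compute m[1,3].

39501

m[1,3] = min over k∈[1,2] of m[1,k]+m[k+1,3]+p_{0}·p_k·p_{3}.
k=1: 0 + 12690 + 57·47·30 = 93060; k=2: 24111 + 0 + 57·9·30 = 39501.
Minimum: 39501 at k=2.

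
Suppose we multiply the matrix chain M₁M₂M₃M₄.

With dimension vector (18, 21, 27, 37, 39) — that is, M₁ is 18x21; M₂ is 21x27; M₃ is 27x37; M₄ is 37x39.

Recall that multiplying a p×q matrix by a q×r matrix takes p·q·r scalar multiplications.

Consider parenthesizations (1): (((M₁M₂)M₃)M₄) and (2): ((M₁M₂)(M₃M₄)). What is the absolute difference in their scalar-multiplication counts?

13959

Order (1) = (((M₁M₂)M₃)M₄): (M₁M₂): 18×21 by 21×27 → 18×27, cost 18·21·27 = 10206; ((M₁M₂)M₃): 18×27 by 27×37 → 18×37, cost 18·27·37 = 17982; cumulative 28188; (((M₁M₂)M₃)M₄): 18×37 by 37×39 → 18×39, cost 18·37·39 = 25974; cumulative 54162. Total 54162.
Order (2) = ((M₁M₂)(M₃M₄)): (M₁M₂): 18×21 by 21×27 → 18×27, cost 18·21·27 = 10206; (M₃M₄): 27×37 by 37×39 → 27×39, cost 27·37·39 = 38961; ((M₁M₂)(M₃M₄)): 18×27 by 27×39 → 18×39, cost 18·27·39 = 18954; cumulative 68121. Total 68121.
Difference: |54162 − 68121| = 13959.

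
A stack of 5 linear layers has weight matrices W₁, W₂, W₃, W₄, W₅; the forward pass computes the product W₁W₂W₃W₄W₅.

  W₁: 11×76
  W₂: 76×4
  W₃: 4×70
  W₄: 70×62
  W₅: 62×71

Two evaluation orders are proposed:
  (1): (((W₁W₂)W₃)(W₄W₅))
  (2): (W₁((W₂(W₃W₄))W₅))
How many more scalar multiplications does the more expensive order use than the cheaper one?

Order (1) = (((W₁W₂)W₃)(W₄W₅)): (W₁W₂): 11×76 by 76×4 → 11×4, cost 11·76·4 = 3344; ((W₁W₂)W₃): 11×4 by 4×70 → 11×70, cost 11·4·70 = 3080; cumulative 6424; (W₄W₅): 70×62 by 62×71 → 70×71, cost 70·62·71 = 308140; (((W₁W₂)W₃)(W₄W₅)): 11×70 by 70×71 → 11×71, cost 11·70·71 = 54670; cumulative 369234. Total 369234.
Order (2) = (W₁((W₂(W₃W₄))W₅)): (W₃W₄): 4×70 by 70×62 → 4×62, cost 4·70·62 = 17360; (W₂(W₃W₄)): 76×4 by 4×62 → 76×62, cost 76·4·62 = 18848; cumulative 36208; ((W₂(W₃W₄))W₅): 76×62 by 62×71 → 76×71, cost 76·62·71 = 334552; cumulative 370760; (W₁((W₂(W₃W₄))W₅)): 11×76 by 76×71 → 11×71, cost 11·76·71 = 59356; cumulative 430116. Total 430116.
Difference: |369234 − 430116| = 60882.

60882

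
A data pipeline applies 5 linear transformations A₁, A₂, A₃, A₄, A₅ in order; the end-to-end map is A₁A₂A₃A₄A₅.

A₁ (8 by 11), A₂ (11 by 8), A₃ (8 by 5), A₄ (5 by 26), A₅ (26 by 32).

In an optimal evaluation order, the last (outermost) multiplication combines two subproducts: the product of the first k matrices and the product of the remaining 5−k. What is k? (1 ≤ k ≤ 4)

3

Adjacent pairs: A₁A₂ = 8·11·8 = 704; A₂A₃ = 11·8·5 = 440; A₃A₄ = 8·5·26 = 1040; A₄A₅ = 5·26·32 = 4160.
Length 3: A₁..A₃: k=1: 0+440+8·11·5=880; k=2: 704+0+8·8·5=1024 → min 880 | A₂..A₄: k=2: 0+1040+11·8·26=3328; k=3: 440+0+11·5·26=1870 → min 1870 | A₃..A₅: k=3: 0+4160+8·5·32=5440; k=4: 1040+0+8·26·32=7696 → min 5440.
Length 4: A₁..A₄: k=1: 0+1870+8·11·26=4158; k=2: 704+1040+8·8·26=3408; k=3: 880+0+8·5·26=1920 → min 1920 | A₂..A₅: k=2: 0+5440+11·8·32=8256; k=3: 440+4160+11·5·32=6360; k=4: 1870+0+11·26·32=11022 → min 6360.
Top-level splits: k=1: (A₁..A₁)·(A₂..A₅) → 0+6360+8·11·32 = 9176; k=2: (A₁..A₂)·(A₃..A₅) → 704+5440+8·8·32 = 8192; k=3: (A₁..A₃)·(A₄..A₅) → 880+4160+8·5·32 = 6320; k=4: (A₁..A₄)·(A₅..A₅) → 1920+0+8·26·32 = 8576.
Best split is after A₃, i.e. k = 3.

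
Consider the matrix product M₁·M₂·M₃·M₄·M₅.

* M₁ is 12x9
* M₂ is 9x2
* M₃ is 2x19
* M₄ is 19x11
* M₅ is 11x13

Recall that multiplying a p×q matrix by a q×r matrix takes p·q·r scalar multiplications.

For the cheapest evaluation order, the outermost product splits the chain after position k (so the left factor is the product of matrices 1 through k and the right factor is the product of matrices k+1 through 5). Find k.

Adjacent pairs: M₁M₂ = 12·9·2 = 216; M₂M₃ = 9·2·19 = 342; M₃M₄ = 2·19·11 = 418; M₄M₅ = 19·11·13 = 2717.
Length 3: M₁..M₃: k=1: 0+342+12·9·19=2394; k=2: 216+0+12·2·19=672 → min 672 | M₂..M₄: k=2: 0+418+9·2·11=616; k=3: 342+0+9·19·11=2223 → min 616 | M₃..M₅: k=3: 0+2717+2·19·13=3211; k=4: 418+0+2·11·13=704 → min 704.
Length 4: M₁..M₄: k=1: 0+616+12·9·11=1804; k=2: 216+418+12·2·11=898; k=3: 672+0+12·19·11=3180 → min 898 | M₂..M₅: k=2: 0+704+9·2·13=938; k=3: 342+2717+9·19·13=5282; k=4: 616+0+9·11·13=1903 → min 938.
Top-level splits: k=1: (M₁..M₁)·(M₂..M₅) → 0+938+12·9·13 = 2342; k=2: (M₁..M₂)·(M₃..M₅) → 216+704+12·2·13 = 1232; k=3: (M₁..M₃)·(M₄..M₅) → 672+2717+12·19·13 = 6353; k=4: (M₁..M₄)·(M₅..M₅) → 898+0+12·11·13 = 2614.
Best split is after M₂, i.e. k = 2.

2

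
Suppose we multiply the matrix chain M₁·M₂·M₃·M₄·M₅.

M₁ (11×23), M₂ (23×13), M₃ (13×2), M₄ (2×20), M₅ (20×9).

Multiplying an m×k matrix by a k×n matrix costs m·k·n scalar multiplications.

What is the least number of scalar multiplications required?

Adjacent pairs: M₁M₂ = 11·23·13 = 3289; M₂M₃ = 23·13·2 = 598; M₃M₄ = 13·2·20 = 520; M₄M₅ = 2·20·9 = 360.
Length 3: M₁..M₃: k=1: 0+598+11·23·2=1104; k=2: 3289+0+11·13·2=3575 → min 1104 | M₂..M₄: k=2: 0+520+23·13·20=6500; k=3: 598+0+23·2·20=1518 → min 1518 | M₃..M₅: k=3: 0+360+13·2·9=594; k=4: 520+0+13·20·9=2860 → min 594.
Length 4: M₁..M₄: k=1: 0+1518+11·23·20=6578; k=2: 3289+520+11·13·20=6669; k=3: 1104+0+11·2·20=1544 → min 1544 | M₂..M₅: k=2: 0+594+23·13·9=3285; k=3: 598+360+23·2·9=1372; k=4: 1518+0+23·20·9=5658 → min 1372.
Length 5: M₁..M₅: k=1: 0+1372+11·23·9=3649; k=2: 3289+594+11·13·9=5170; k=3: 1104+360+11·2·9=1662; k=4: 1544+0+11·20·9=3524 → min 1662.
Optimal order: ((M₁·(M₂·M₃))·(M₄·M₅)) with cost 1662.

1662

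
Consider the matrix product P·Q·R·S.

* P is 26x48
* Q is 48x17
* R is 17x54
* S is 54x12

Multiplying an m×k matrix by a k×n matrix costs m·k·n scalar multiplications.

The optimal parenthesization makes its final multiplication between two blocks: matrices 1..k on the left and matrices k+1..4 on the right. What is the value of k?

Adjacent pairs: PQ = 26·48·17 = 21216; QR = 48·17·54 = 44064; RS = 17·54·12 = 11016.
Length 3: P..R: k=1: 0+44064+26·48·54=111456; k=2: 21216+0+26·17·54=45084 → min 45084 | Q..S: k=2: 0+11016+48·17·12=20808; k=3: 44064+0+48·54·12=75168 → min 20808.
Top-level splits: k=1: (P..P)·(Q..S) → 0+20808+26·48·12 = 35784; k=2: (P..Q)·(R..S) → 21216+11016+26·17·12 = 37536; k=3: (P..R)·(S..S) → 45084+0+26·54·12 = 61932.
Best split is after P, i.e. k = 1.

1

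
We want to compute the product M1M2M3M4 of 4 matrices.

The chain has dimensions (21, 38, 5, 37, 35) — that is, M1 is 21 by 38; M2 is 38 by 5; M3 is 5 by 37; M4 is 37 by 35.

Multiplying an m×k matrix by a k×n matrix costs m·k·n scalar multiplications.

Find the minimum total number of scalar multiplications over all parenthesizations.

Adjacent pairs: M1M2 = 21·38·5 = 3990; M2M3 = 38·5·37 = 7030; M3M4 = 5·37·35 = 6475.
Length 3: M1..M3: k=1: 0+7030+21·38·37=36556; k=2: 3990+0+21·5·37=7875 → min 7875 | M2..M4: k=2: 0+6475+38·5·35=13125; k=3: 7030+0+38·37·35=56240 → min 13125.
Length 4: M1..M4: k=1: 0+13125+21·38·35=41055; k=2: 3990+6475+21·5·35=14140; k=3: 7875+0+21·37·35=35070 → min 14140.
Optimal order: ((M1M2)(M3M4)) with cost 14140.

14140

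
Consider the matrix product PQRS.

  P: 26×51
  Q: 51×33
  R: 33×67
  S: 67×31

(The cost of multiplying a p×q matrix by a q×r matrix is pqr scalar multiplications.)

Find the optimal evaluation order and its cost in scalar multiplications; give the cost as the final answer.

138897

Adjacent pairs: PQ = 26·51·33 = 43758; QR = 51·33·67 = 112761; RS = 33·67·31 = 68541.
Length 3: P..R: k=1: 0+112761+26·51·67=201603; k=2: 43758+0+26·33·67=101244 → min 101244 | Q..S: k=2: 0+68541+51·33·31=120714; k=3: 112761+0+51·67·31=218688 → min 120714.
Length 4: P..S: k=1: 0+120714+26·51·31=161820; k=2: 43758+68541+26·33·31=138897; k=3: 101244+0+26·67·31=155246 → min 138897.
Optimal parenthesization: ((PQ)(RS)) with cost 138897.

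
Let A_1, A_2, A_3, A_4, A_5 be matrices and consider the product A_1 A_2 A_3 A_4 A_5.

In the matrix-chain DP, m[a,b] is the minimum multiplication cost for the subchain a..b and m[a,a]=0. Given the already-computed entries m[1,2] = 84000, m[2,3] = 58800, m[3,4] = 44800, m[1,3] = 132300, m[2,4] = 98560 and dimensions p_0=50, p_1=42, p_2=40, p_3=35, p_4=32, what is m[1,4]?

165760

m[1,4] = min over k∈[1,3] of m[1,k]+m[k+1,4]+p_{0}·p_k·p_{4}.
k=1: 0 + 98560 + 50·42·32 = 165760; k=2: 84000 + 44800 + 50·40·32 = 192800; k=3: 132300 + 0 + 50·35·32 = 188300.
Minimum: 165760 at k=1.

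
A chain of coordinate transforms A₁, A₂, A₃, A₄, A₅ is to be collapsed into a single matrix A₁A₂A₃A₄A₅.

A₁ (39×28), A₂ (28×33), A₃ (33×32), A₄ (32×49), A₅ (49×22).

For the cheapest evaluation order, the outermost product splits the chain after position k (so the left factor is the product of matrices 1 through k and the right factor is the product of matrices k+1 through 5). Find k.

Adjacent pairs: A₁A₂ = 39·28·33 = 36036; A₂A₃ = 28·33·32 = 29568; A₃A₄ = 33·32·49 = 51744; A₄A₅ = 32·49·22 = 34496.
Length 3: A₁..A₃: k=1: 0+29568+39·28·32=64512; k=2: 36036+0+39·33·32=77220 → min 64512 | A₂..A₄: k=2: 0+51744+28·33·49=97020; k=3: 29568+0+28·32·49=73472 → min 73472 | A₃..A₅: k=3: 0+34496+33·32·22=57728; k=4: 51744+0+33·49·22=87318 → min 57728.
Length 4: A₁..A₄: k=1: 0+73472+39·28·49=126980; k=2: 36036+51744+39·33·49=150843; k=3: 64512+0+39·32·49=125664 → min 125664 | A₂..A₅: k=2: 0+57728+28·33·22=78056; k=3: 29568+34496+28·32·22=83776; k=4: 73472+0+28·49·22=103656 → min 78056.
Top-level splits: k=1: (A₁..A₁)·(A₂..A₅) → 0+78056+39·28·22 = 102080; k=2: (A₁..A₂)·(A₃..A₅) → 36036+57728+39·33·22 = 122078; k=3: (A₁..A₃)·(A₄..A₅) → 64512+34496+39·32·22 = 126464; k=4: (A₁..A₄)·(A₅..A₅) → 125664+0+39·49·22 = 167706.
Best split is after A₁, i.e. k = 1.

1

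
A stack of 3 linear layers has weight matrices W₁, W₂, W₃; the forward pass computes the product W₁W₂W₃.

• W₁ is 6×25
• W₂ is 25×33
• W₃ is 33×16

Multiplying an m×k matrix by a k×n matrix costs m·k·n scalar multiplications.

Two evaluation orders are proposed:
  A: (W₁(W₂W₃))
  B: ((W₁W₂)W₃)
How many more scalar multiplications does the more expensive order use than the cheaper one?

7482

Order A = (W₁(W₂W₃)): (W₂W₃): 25×33 by 33×16 → 25×16, cost 25·33·16 = 13200; (W₁(W₂W₃)): 6×25 by 25×16 → 6×16, cost 6·25·16 = 2400; cumulative 15600. Total 15600.
Order B = ((W₁W₂)W₃): (W₁W₂): 6×25 by 25×33 → 6×33, cost 6·25·33 = 4950; ((W₁W₂)W₃): 6×33 by 33×16 → 6×16, cost 6·33·16 = 3168; cumulative 8118. Total 8118.
Difference: |15600 − 8118| = 7482.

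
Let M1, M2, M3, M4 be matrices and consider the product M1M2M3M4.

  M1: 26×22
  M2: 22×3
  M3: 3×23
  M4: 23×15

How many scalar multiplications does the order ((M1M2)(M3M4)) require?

(M1M2): 26×22 by 22×3 → 26×3, cost 26·22·3 = 1716
(M3M4): 3×23 by 23×15 → 3×15, cost 3·23·15 = 1035
((M1M2)(M3M4)): 26×3 by 3×15 → 26×15, cost 26·3·15 = 1170; cumulative 3921
Total: 3921 scalar multiplications.

3921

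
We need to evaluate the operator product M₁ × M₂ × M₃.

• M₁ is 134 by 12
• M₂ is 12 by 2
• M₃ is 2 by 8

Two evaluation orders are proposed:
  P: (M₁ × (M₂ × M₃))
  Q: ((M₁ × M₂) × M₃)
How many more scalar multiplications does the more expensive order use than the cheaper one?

7696

Order P = (M₁ × (M₂ × M₃)): (M₂ × M₃): 12×2 by 2×8 → 12×8, cost 12·2·8 = 192; (M₁ × (M₂ × M₃)): 134×12 by 12×8 → 134×8, cost 134·12·8 = 12864; cumulative 13056. Total 13056.
Order Q = ((M₁ × M₂) × M₃): (M₁ × M₂): 134×12 by 12×2 → 134×2, cost 134·12·2 = 3216; ((M₁ × M₂) × M₃): 134×2 by 2×8 → 134×8, cost 134·2·8 = 2144; cumulative 5360. Total 5360.
Difference: |13056 − 5360| = 7696.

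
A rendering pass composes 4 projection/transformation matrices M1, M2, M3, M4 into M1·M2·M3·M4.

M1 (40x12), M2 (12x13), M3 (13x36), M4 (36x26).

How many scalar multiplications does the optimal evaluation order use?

Adjacent pairs: M1M2 = 40·12·13 = 6240; M2M3 = 12·13·36 = 5616; M3M4 = 13·36·26 = 12168.
Length 3: M1..M3: k=1: 0+5616+40·12·36=22896; k=2: 6240+0+40·13·36=24960 → min 22896 | M2..M4: k=2: 0+12168+12·13·26=16224; k=3: 5616+0+12·36·26=16848 → min 16224.
Length 4: M1..M4: k=1: 0+16224+40·12·26=28704; k=2: 6240+12168+40·13·26=31928; k=3: 22896+0+40·36·26=60336 → min 28704.
Optimal order: (M1·(M2·(M3·M4))) with cost 28704.

28704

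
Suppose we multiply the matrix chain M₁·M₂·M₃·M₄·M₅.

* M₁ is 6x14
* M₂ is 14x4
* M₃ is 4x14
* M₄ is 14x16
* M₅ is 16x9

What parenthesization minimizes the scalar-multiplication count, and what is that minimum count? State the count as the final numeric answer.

2024

Adjacent pairs: M₁M₂ = 6·14·4 = 336; M₂M₃ = 14·4·14 = 784; M₃M₄ = 4·14·16 = 896; M₄M₅ = 14·16·9 = 2016.
Length 3: M₁..M₃: k=1: 0+784+6·14·14=1960; k=2: 336+0+6·4·14=672 → min 672 | M₂..M₄: k=2: 0+896+14·4·16=1792; k=3: 784+0+14·14·16=3920 → min 1792 | M₃..M₅: k=3: 0+2016+4·14·9=2520; k=4: 896+0+4·16·9=1472 → min 1472.
Length 4: M₁..M₄: k=1: 0+1792+6·14·16=3136; k=2: 336+896+6·4·16=1616; k=3: 672+0+6·14·16=2016 → min 1616 | M₂..M₅: k=2: 0+1472+14·4·9=1976; k=3: 784+2016+14·14·9=4564; k=4: 1792+0+14·16·9=3808 → min 1976.
Length 5: M₁..M₅: k=1: 0+1976+6·14·9=2732; k=2: 336+1472+6·4·9=2024; k=3: 672+2016+6·14·9=3444; k=4: 1616+0+6·16·9=2480 → min 2024.
Optimal parenthesization: ((M₁·M₂)·((M₃·M₄)·M₅)) with cost 2024.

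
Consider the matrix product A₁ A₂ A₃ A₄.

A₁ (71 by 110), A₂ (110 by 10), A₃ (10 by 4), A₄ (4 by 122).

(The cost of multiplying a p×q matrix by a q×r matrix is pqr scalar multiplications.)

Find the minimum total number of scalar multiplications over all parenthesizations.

70288

Adjacent pairs: A₁A₂ = 71·110·10 = 78100; A₂A₃ = 110·10·4 = 4400; A₃A₄ = 10·4·122 = 4880.
Length 3: A₁..A₃: k=1: 0+4400+71·110·4=35640; k=2: 78100+0+71·10·4=80940 → min 35640 | A₂..A₄: k=2: 0+4880+110·10·122=139080; k=3: 4400+0+110·4·122=58080 → min 58080.
Length 4: A₁..A₄: k=1: 0+58080+71·110·122=1010900; k=2: 78100+4880+71·10·122=169600; k=3: 35640+0+71·4·122=70288 → min 70288.
Optimal order: ((A₁ (A₂ A₃)) A₄) with cost 70288.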